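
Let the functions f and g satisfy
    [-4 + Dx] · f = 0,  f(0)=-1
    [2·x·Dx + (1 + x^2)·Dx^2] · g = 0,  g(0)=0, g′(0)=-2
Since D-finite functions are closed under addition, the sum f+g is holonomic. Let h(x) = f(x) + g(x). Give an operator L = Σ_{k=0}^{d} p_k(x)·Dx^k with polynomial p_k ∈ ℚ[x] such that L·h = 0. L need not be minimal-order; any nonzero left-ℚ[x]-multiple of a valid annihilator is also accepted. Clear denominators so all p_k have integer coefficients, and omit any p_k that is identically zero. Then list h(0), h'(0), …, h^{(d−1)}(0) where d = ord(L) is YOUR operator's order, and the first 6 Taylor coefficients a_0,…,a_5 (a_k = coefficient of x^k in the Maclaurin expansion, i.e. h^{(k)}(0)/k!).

f: a_k = -1, -4, -8, -32/3, -32/3, -128/15, …
g: a_k = 0, -2, 0, 2/3, 0, -2/5, …
h₀=f+g: left-lcm gives L₀, ord ≤ 3.
L = (4 - 16·x - 12·x^2 - 16·x^3)·Dx + (-9 - 13·x^2 - 8·x^4)·Dx^2 + (2 + x + 4·x^2 + x^3 + 2·x^4)·Dx^3  (order 3).
h: a_k = -1, -6, -8, -10, -32/3, -134/15, …
ICs: h(0) = -1, h′(0) = -6, h′′(0) = -16.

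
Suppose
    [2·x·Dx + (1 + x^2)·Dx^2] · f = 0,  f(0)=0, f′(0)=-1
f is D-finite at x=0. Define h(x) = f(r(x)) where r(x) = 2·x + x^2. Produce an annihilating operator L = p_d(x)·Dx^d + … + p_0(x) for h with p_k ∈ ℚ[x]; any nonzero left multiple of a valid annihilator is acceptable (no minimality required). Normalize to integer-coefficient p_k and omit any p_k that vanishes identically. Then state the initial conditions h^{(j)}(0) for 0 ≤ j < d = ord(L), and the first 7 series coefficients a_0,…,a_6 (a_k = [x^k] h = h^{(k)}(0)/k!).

L = (-1 + 8·x + 16·x^2 + 12·x^3 + 3·x^4)·Dx + (1 + x + 4·x^2 + 8·x^3 + 5·x^4 + x^5)·Dx^2  (order 2).
h: a_k = 0, -2, -1, 8/3, 4, -22/5, -47/3, …
ICs: h(0) = 0, h′(0) = -2.

f: a_k = 0, -1, 0, 1/3, 0, -1/5, 0, …
h₀=f(r): pull back L_f along r ⇒ L₀.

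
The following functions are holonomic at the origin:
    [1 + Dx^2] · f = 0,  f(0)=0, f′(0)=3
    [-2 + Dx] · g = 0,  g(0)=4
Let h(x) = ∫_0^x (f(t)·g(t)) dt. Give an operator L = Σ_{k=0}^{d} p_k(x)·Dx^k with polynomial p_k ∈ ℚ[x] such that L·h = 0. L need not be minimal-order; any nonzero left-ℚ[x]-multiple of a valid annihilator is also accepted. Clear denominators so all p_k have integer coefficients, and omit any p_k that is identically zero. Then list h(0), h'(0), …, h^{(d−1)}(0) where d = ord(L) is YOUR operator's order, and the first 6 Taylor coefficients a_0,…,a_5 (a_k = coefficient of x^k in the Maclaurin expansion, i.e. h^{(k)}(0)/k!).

L = 5·Dx - 4·Dx^2 + Dx^3  (order 3).
h: a_k = 0, 0, 6, 8, 11/2, 12/5, …
ICs: h(0) = 0, h′(0) = 0, h′′(0) = 12.

f: a_k = 0, 3, 0, -1/2, 0, 1/40, …
g: a_k = 4, 8, 8, 16/3, 8/3, 16/15, …
L₀ := L_f ⊗_s L_g (sym. prod.), ord ≤ 2.
Integrate: L := L₀·Dx.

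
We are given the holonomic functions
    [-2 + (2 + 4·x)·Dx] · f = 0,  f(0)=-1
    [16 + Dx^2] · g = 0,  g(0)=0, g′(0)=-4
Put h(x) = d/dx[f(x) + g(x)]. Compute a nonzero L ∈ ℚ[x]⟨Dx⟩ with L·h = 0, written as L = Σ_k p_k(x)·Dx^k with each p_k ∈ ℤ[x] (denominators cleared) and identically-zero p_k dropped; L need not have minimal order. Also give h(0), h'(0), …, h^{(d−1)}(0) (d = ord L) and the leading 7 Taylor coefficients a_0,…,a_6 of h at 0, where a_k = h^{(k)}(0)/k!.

L = (-496 - 1024·x - 1024·x^2) + (-304 - 1632·x - 3072·x^2 - 2048·x^3)·Dx + (-31 - 64·x - 64·x^2)·Dx^2 + (-19 - 102·x - 192·x^2 - 128·x^3)·Dx^3  (order 3).
h: a_k = -5, 1, 61/2, 5/2, -1129/24, 63/8, 5989/720, …
ICs: h(0) = -5, h′(0) = 1, h′′(0) = 61.

f: a_k = -1, -1, 1/2, -1/2, 5/8, -7/8, 21/16, …
g: a_k = 0, -4, 0, 32/3, 0, -128/15, 0, …
L₀ := lclm(L_f,L_g); ord L₀ ≤ 1+2.
Differentiate: ansatz ord ≤ ord L₀ ⇒ L.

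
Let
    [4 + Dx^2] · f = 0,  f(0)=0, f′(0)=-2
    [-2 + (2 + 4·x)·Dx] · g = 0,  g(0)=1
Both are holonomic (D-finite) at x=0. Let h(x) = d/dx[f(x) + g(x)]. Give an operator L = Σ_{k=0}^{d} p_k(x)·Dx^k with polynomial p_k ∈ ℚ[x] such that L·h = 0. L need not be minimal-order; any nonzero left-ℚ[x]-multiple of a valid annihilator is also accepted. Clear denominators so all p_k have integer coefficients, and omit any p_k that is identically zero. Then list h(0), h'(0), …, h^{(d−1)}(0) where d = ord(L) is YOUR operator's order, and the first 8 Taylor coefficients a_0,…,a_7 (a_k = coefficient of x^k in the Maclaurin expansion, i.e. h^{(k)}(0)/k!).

f: a_k = 0, -2, 0, 4/3, 0, -4/15, 0, 8/315, …
g: a_k = 1, 1, -1/2, 1/2, -5/8, 7/8, -21/16, 33/16, …
Sum ⇒ L₀ = lclm(L_f,L_g) in ℚ(x)⟨Dx⟩.
Derive L from L₀ (diff closure).
L = (-76 - 64·x - 64·x^2) + (-28 - 120·x - 192·x^2 - 128·x^3)·Dx + (-19 - 16·x - 16·x^2)·Dx^2 + (-7 - 30·x - 48·x^2 - 32·x^3)·Dx^3  (order 3).
h: a_k = -1, -1, 11/2, -5/2, 73/24, -63/8, 10523/720, -429/16, …
ICs: h(0) = -1, h′(0) = -1, h′′(0) = 11.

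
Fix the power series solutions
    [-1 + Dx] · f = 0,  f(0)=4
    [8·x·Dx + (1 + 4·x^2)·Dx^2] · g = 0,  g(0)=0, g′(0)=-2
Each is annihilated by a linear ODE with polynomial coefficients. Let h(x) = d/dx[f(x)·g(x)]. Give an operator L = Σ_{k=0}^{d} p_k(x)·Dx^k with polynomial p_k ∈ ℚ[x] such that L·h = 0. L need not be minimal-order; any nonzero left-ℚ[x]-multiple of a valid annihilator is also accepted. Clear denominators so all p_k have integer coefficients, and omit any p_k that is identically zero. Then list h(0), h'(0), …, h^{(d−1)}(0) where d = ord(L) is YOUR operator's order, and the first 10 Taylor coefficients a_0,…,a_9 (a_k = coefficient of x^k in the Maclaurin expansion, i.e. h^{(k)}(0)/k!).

f: a_k = 4, 4, 2, 2/3, 1/6, 1/30, 1/180, 1/1260, 1/10080, 1/90720, …
g: a_k = 0, -2, 0, 8/3, 0, -32/5, 0, 128/7, 0, -512/9, …
L₀ := L_f ⊗_s L_g (sym. prod.), ord ≤ 2.
h=h₀': d/dx-closure on L₀ ⇒ L.
L = (-7 - 16·x + 104·x^2 - 64·x^3 + 16·x^4) + (6 + 24·x - 112·x^2 + 96·x^3 - 32·x^4)·Dx + (1 - 8·x + 8·x^2 - 32·x^3 + 16·x^4)·Dx^2  (order 2).
h: a_k = -8, -16, 20, 112/3, -103, -430/3, 12763/30, 173788/315, -2903587/1680, -48892709/22680, …
ICs: h(0) = -8, h′(0) = -16.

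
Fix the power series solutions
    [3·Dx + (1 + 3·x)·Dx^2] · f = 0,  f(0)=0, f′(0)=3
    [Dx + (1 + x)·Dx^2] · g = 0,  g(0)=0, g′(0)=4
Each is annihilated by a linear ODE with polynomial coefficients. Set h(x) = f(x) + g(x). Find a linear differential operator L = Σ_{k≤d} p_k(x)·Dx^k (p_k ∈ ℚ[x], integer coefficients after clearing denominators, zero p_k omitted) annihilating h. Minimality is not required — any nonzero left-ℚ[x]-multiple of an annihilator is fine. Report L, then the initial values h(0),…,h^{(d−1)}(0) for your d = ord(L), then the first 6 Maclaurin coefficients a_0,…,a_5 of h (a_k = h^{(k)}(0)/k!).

f: a_k = 0, 3, -9/2, 9, -81/4, 243/5, …
g: a_k = 0, 4, -2, 4/3, -1, 4/5, …
Sum ⇒ L₀ = lclm(L_f,L_g) in ℚ(x)⟨Dx⟩.
L = 6·Dx + (8 + 12·x)·Dx^2 + (1 + 4·x + 3·x^2)·Dx^3  (order 3).
h: a_k = 0, 7, -13/2, 31/3, -85/4, 247/5, …
ICs: h(0) = 0, h′(0) = 7, h′′(0) = -13.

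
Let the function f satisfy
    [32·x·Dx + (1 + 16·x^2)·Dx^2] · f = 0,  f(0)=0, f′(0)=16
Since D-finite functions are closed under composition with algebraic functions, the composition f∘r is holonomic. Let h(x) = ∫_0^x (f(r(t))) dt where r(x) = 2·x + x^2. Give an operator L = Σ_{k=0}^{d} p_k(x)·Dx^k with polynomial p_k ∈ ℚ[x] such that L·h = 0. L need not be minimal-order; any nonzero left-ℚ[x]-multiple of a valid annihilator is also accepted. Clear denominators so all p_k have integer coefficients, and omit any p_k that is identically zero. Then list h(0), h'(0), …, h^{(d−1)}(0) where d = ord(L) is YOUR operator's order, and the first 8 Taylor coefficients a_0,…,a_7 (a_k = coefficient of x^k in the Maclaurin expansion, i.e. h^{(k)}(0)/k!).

f: a_k = 0, 16, 0, -256/3, 0, 4096/5, 0, -65536/7, …
Substitute x→r, Dx→(1/r')Dx; clear ⇒ L₀.
h=∫h₀ ⇒ L = L₀·Dx.
L = (-1 + 128·x + 256·x^2 + 192·x^3 + 48·x^4)·Dx^2 + (1 + x + 64·x^2 + 128·x^3 + 80·x^4 + 16·x^5)·Dx^3  (order 3).
h: a_k = 0, 0, 16, 16/3, -512/3, -1024/5, 64256/15, 196352/21, …
ICs: h(0) = 0, h′(0) = 0, h′′(0) = 32.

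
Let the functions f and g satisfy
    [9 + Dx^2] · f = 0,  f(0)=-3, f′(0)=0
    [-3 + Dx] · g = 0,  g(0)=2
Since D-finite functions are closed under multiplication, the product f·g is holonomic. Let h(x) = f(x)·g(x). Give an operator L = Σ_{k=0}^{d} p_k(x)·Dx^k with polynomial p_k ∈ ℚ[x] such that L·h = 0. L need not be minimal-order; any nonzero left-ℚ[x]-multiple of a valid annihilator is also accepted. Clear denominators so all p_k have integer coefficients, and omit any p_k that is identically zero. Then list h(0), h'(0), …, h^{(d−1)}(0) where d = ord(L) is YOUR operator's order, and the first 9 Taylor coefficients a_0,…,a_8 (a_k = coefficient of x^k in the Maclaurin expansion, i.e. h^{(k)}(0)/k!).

f: a_k = -3, 0, 27/2, 0, -81/8, 0, 243/80, 0, -2187/4480, …
g: a_k = 2, 6, 9, 9, 27/4, 81/20, 81/40, 243/280, 729/2240, …
f·g: L₀ = L_f ⊗_s L_g, ord ≤ 2·1.
L = 18 - 6·Dx + Dx^2  (order 2).
h: a_k = -6, -18, 0, 54, 81, 243/5, 0, -729/35, -2187/140, …
ICs: h(0) = -6, h′(0) = -18.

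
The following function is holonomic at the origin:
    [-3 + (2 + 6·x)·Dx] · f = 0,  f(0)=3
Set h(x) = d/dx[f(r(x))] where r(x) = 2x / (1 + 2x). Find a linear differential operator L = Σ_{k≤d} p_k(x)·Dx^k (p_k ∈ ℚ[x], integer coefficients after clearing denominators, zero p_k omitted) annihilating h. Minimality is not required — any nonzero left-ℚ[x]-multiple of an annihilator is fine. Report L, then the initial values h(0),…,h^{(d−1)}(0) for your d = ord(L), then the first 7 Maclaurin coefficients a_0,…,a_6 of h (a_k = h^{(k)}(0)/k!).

f: a_k = 3, 9/2, -27/8, 81/16, -1215/128, 5103/256, -45927/1024, …
f∘r: x↦r, Dx↦Dx/r' in L_f ⇒ L₀.
Differentiate: ansatz ord ≤ ord L₀ ⇒ L.
L = (-7 - 32·x) + (-1 - 10·x - 16·x^2)·Dx  (order 1).
h: a_k = 9, -63, 783/2, -5031/2, 136035/8, -956745/8, 13825035/16, …
ICs: h(0) = 9.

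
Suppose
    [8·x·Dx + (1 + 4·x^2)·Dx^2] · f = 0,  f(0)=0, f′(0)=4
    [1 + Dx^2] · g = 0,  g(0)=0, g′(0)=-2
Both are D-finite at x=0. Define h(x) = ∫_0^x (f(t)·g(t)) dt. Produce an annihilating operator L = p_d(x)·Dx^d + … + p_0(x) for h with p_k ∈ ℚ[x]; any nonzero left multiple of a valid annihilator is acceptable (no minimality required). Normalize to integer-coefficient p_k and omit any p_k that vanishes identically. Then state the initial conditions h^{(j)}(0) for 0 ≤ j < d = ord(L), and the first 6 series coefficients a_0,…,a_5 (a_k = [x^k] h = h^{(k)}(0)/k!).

f: a_k = 0, 4, 0, -16/3, 0, 64/5, …
g: a_k = 0, -2, 0, 1/3, 0, -1/60, …
Product ⇒ symmetric product L₀, ord ≤ 4.
h=∫₀ˣh₀: take L = L₀·Dx.
L = (85 + 944·x^2 + 416·x^4 + 256·x^6 + 256·x^8)·Dx + (144·x + 704·x^3 + 768·x^5 + 1024·x^7)·Dx^2 + (90 + 992·x^2 + 576·x^4 + 512·x^6 + 512·x^8)·Dx^3 + (144·x + 704·x^3 + 768·x^5 + 1024·x^7)·Dx^4 + (5 + 48·x^2 + 160·x^4 + 256·x^6 + 256·x^8)·Dx^5  (order 5).
h: a_k = 0, 0, 0, -8/3, 0, 12/5, …
ICs: h(0) = 0, h′(0) = 0, h′′(0) = 0, h′′′(0) = -16, h′′′′(0) = 0.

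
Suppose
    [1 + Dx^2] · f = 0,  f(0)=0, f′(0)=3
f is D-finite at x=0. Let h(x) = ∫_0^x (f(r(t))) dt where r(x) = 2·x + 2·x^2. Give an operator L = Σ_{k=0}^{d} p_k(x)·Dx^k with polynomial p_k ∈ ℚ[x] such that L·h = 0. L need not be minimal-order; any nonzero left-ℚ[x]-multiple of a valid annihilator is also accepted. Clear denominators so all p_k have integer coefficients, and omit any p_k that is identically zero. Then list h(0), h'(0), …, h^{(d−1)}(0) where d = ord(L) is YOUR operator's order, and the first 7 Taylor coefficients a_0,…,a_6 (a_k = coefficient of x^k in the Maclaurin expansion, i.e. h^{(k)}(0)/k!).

f: a_k = 0, 3, 0, -1/2, 0, 1/40, 0, …
f∘r: x↦r, Dx↦Dx/r' in L_f ⇒ L₀.
h=∫h₀ ⇒ L = L₀·Dx.
L = (4 + 24·x + 48·x^2 + 32·x^3)·Dx - 2·Dx^2 + (1 + 2·x)·Dx^3  (order 3).
h: a_k = 0, 0, 3, 2, -1, -12/5, -28/15, …
ICs: h(0) = 0, h′(0) = 0, h′′(0) = 6.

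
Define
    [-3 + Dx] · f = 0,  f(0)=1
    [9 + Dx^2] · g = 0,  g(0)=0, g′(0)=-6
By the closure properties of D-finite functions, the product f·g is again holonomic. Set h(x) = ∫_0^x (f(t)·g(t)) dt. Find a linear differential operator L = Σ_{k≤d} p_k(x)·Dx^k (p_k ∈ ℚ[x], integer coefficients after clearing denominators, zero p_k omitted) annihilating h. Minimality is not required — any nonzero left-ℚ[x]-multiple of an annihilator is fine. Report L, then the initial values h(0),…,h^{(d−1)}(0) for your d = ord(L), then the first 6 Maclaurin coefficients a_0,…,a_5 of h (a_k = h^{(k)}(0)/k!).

L = 18·Dx - 6·Dx^2 + Dx^3  (order 3).
h: a_k = 0, 0, -3, -6, -9/2, 0, …
ICs: h(0) = 0, h′(0) = 0, h′′(0) = -6.

f: a_k = 1, 3, 9/2, 9/2, 27/8, 81/40, …
g: a_k = 0, -6, 0, 9, 0, -81/20, …
f·g: L₀ = L_f ⊗_s L_g, ord ≤ 1·2.
Integrate: L := L₀·Dx.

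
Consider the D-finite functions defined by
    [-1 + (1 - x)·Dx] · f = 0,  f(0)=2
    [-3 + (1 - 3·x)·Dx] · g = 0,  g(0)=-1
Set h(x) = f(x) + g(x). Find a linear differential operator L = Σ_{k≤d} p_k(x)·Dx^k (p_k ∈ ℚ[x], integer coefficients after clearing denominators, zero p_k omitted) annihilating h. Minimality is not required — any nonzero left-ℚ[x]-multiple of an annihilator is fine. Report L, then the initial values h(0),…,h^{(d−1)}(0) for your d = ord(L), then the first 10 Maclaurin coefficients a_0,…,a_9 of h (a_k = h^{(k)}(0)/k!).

f: a_k = 2, 2, 2, 2, 2, 2, 2, 2, 2, 2, …
g: a_k = -1, -3, -9, -27, -81, -243, -729, -2187, -6561, -19683, …
Weyl lclm of L_f,L_g ⇒ L₀ (ord ≤ 2).
L = -6 + (8 - 12·x)·Dx + (-1 + 4·x - 3·x^2)·Dx^2  (order 2).
h: a_k = 1, -1, -7, -25, -79, -241, -727, -2185, -6559, -19681, …
ICs: h(0) = 1, h′(0) = -1.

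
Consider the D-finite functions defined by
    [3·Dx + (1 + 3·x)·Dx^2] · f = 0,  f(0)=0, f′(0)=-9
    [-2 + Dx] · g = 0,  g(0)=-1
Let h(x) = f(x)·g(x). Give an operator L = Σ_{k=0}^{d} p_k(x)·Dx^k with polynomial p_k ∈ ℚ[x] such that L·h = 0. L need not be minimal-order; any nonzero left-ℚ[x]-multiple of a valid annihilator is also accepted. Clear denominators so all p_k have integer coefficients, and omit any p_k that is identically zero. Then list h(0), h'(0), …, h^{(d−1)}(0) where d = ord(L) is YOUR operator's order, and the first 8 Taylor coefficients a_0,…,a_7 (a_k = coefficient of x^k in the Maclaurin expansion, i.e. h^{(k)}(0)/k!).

L = (-2 + 12·x) + (-1 - 12·x)·Dx + (1 + 3·x)·Dx^2  (order 2).
h: a_k = 0, 9, 9/2, 18, -87/4, 663/10, -165, 15193/35, …
ICs: h(0) = 0, h′(0) = 9.

f: a_k = 0, -9, 27/2, -27, 243/4, -729/5, 729/2, -6561/7, …
g: a_k = -1, -2, -2, -4/3, -2/3, -4/15, -4/45, -8/315, …
f·g: L₀ = L_f ⊗_s L_g, ord ≤ 2·1.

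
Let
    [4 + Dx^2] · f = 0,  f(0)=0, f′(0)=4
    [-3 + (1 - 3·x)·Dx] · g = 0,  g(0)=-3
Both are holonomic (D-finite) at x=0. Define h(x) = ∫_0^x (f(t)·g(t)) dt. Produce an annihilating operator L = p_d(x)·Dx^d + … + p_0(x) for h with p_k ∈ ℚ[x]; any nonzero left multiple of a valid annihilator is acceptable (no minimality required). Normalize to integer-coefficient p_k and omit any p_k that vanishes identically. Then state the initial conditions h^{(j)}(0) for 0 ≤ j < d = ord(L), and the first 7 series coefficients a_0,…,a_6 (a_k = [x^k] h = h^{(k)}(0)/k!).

L = (-4 + 12·x)·Dx + 6·Dx^2 + (-1 + 3·x)·Dx^3  (order 3).
h: a_k = 0, 0, -6, -12, -25, -60, -2254/15, …
ICs: h(0) = 0, h′(0) = 0, h′′(0) = -12.

f: a_k = 0, 4, 0, -8/3, 0, 8/15, 0, …
g: a_k = -3, -9, -27, -81, -243, -729, -2187, …
Product ⇒ symmetric product L₀, ord ≤ 2.
h=∫₀ˣh₀: take L = L₀·Dx.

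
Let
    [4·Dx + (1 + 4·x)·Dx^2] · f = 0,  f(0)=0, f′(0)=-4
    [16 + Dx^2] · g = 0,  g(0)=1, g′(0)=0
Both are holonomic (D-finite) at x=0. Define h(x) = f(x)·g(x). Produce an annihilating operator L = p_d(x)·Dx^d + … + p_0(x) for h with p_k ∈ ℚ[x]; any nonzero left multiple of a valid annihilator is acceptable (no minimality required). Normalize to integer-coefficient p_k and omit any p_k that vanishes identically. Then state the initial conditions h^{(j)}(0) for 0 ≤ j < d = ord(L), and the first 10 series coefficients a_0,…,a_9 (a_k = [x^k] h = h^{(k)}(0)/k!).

f: a_k = 0, -4, 8, -64/3, 64, -1024/5, 2048/3, -16384/7, 8192, -262144/9, …
g: a_k = 1, 0, -8, 0, 32/3, 0, -256/45, 0, 512/315, 0, …
Sym-product of L_f,L_g gives L₀ (≤ ord 4).
L = (-768 + 6144·x + 77824·x^2 + 262144·x^3 + 262144·x^4) + (256 + 5120·x + 24576·x^2 + 32768·x^3)·Dx + (1280·x + 10752·x^2 + 32768·x^3 + 32768·x^4)·Dx^2 + (16 + 320·x + 1536·x^2 + 2048·x^3)·Dx^3 + (3 + 56·x + 368·x^2 + 1024·x^3 + 1024·x^4)·Dx^4  (order 4).
h: a_k = 0, -4, 8, 32/3, 0, -384/5, 256, -31744/35, 151552/45, -2357248/189, …
ICs: h(0) = 0, h′(0) = -4, h′′(0) = 16, h′′′(0) = 64.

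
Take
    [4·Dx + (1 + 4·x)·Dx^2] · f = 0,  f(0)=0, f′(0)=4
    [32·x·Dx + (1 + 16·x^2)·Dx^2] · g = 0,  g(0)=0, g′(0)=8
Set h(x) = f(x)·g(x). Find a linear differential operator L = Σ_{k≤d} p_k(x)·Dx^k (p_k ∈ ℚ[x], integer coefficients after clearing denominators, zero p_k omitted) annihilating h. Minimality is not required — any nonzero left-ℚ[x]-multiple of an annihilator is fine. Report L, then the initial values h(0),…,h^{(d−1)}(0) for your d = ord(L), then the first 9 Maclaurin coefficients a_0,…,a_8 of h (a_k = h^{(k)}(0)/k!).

L = (1536 + 11264·x + 81920·x^2 + 638976·x^3 + 1966080·x^4 + 3407872·x^5 + 4194304·x^7)·Dx + (288 + 7936·x + 78848·x^2 + 495616·x^3 + 2228224·x^4 + 6094848·x^5 + 9175040·x^6 + 3145728·x^7 + 14680064·x^8)·Dx^2 + (48 + 1024·x + 12288·x^2 + 79872·x^3 + 368640·x^4 + 1277952·x^5 + 3145728·x^6 + 4718592·x^7 + 3145728·x^8 + 8388608·x^9)·Dx^3 + (5 + 72·x + 592·x^2 + 3584·x^3 + 16896·x^4 + 61440·x^5 + 172032·x^6 + 393216·x^7 + 589824·x^8 + 524288·x^9 + 1048576·x^10)·Dx^4  (order 4).
h: a_k = 0, 0, 32, -64, 0, -512/3, 106496/45, -90112/15, 0, …
ICs: h(0) = 0, h′(0) = 0, h′′(0) = 64, h′′′(0) = -384.

f: a_k = 0, 4, -8, 64/3, -64, 1024/5, -2048/3, 16384/7, -8192, …
g: a_k = 0, 8, 0, -128/3, 0, 2048/5, 0, -32768/7, 0, …
h₀=f·g: eliminate ⇒ L₀, order ≤ 2·2.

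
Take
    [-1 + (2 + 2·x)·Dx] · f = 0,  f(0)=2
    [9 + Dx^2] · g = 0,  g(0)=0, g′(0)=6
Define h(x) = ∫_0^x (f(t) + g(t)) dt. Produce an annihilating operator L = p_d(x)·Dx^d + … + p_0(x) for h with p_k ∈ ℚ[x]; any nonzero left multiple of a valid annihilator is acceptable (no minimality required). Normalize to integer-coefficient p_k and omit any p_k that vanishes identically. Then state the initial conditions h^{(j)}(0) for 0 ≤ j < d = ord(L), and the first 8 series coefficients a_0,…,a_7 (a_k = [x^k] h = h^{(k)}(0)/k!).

f: a_k = 2, 1, -1/4, 1/8, -5/64, 7/128, -21/512, 33/1024, …
g: a_k = 0, 6, 0, -9, 0, 81/20, 0, -243/280, …
Weyl lclm of L_f,L_g ⇒ L₀ (ord ≤ 3).
∫: right-multiply L₀ by Dx.
L = (-351 - 648·x - 324·x^2)·Dx + (630 + 1926·x + 1944·x^2 + 648·x^3)·Dx^2 + (-39 - 72·x - 36·x^2)·Dx^3 + (70 + 214·x + 216·x^2 + 72·x^3)·Dx^4  (order 4).
h: a_k = 0, 2, 7/2, -1/12, -71/32, -1/64, 2627/3840, -3/512, …
ICs: h(0) = 0, h′(0) = 2, h′′(0) = 7, h′′′(0) = -1/2.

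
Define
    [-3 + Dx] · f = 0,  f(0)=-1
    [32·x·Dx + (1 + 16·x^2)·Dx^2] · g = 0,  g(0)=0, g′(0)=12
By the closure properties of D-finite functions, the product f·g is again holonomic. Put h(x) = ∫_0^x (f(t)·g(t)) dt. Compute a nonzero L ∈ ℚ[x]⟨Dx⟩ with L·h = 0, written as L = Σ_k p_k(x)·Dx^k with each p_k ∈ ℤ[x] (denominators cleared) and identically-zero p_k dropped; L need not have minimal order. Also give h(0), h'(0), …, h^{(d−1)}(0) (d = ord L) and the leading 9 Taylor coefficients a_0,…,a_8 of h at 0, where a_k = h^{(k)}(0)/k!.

f: a_k = -1, -3, -9/2, -9/2, -27/8, -81/40, -81/80, -243/560, -729/4480, …
g: a_k = 0, 12, 0, -64, 0, 3072/5, 0, -49152/7, 0, …
f·g: L₀ = L_f ⊗_s L_g, ord ≤ 1·2.
∫: right-multiply L₀ by Dx.
L = (9 - 96·x + 144·x^2)·Dx + (-6 + 32·x - 96·x^2)·Dx^2 + (1 + 16·x^2)·Dx^3  (order 3).
h: a_k = 0, 0, -6, -12, 5/2, 138/5, -1223/20, -3159/14, 624507/1120, …
ICs: h(0) = 0, h′(0) = 0, h′′(0) = -12.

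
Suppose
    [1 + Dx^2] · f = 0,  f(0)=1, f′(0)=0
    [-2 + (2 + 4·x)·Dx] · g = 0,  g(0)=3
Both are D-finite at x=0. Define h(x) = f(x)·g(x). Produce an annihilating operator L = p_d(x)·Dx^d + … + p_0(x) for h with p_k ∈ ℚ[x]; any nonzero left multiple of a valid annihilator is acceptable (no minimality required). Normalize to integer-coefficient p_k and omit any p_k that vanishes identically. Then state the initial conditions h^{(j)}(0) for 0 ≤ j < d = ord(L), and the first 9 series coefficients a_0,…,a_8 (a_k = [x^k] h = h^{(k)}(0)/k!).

f: a_k = 1, 0, -1/2, 0, 1/24, 0, -1/720, 0, 1/40320, …
g: a_k = 3, 3, -3/2, 3/2, -15/8, 21/8, -63/16, 99/16, -1287/128, …
Product ⇒ symmetric product L₀, ord ≤ 2.
L = (4 + 4·x + 4·x^2) + (-2 - 4·x)·Dx + (1 + 4·x + 4·x^2)·Dx^2  (order 2).
h: a_k = 3, 3, -3, 0, -1, 2, -46/15, 74/15, -857/105, …
ICs: h(0) = 3, h′(0) = 3.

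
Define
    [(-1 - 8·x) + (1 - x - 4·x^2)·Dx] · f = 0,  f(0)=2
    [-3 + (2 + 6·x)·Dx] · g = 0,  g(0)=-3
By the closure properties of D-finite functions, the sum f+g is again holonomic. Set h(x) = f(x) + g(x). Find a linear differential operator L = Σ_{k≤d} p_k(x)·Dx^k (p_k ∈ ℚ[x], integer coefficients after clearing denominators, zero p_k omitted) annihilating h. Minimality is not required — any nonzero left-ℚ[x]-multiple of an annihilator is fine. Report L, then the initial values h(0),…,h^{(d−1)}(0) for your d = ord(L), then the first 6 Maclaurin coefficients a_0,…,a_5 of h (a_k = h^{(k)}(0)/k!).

L = (-69 - 387·x - 900·x^2 - 1440·x^3) + (49 + 318·x + 1257·x^2 + 3240·x^3 + 3600·x^4)·Dx + (2 - 46·x - 234·x^2 + 86·x^3 + 1440·x^4 + 1440·x^5)·Dx^2  (order 2).
h: a_k = -1, -5/2, 107/8, 207/16, 8639/128, 28177/256, …
ICs: h(0) = -1, h′(0) = -5/2.

f: a_k = 2, 2, 10, 18, 58, 130, …
g: a_k = -3, -9/2, 27/8, -81/16, 1215/128, -5103/256, …
Weyl lclm of L_f,L_g ⇒ L₀ (ord ≤ 2).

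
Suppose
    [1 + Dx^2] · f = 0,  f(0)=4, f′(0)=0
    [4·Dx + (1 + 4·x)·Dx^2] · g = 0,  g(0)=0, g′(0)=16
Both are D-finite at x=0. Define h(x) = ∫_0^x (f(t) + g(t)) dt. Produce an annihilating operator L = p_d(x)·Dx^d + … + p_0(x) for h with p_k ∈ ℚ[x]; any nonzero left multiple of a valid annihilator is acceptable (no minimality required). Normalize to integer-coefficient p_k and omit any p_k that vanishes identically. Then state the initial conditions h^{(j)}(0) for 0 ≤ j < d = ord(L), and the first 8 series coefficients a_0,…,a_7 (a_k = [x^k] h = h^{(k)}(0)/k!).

f: a_k = 4, 0, -2, 0, 1/6, 0, -1/180, 0, …
g: a_k = 0, 16, -32, 256/3, -256, 4096/5, -8192/3, 65536/7, …
Weyl lclm of L_f,L_g ⇒ L₀ (ord ≤ 4).
∫: right-multiply L₀ by Dx.
L = (388 + 32·x + 64·x^2)·Dx^2 + (33 + 140·x + 48·x^2 + 64·x^3)·Dx^3 + (388 + 32·x + 64·x^2)·Dx^4 + (33 + 140·x + 48·x^2 + 64·x^3)·Dx^5  (order 5).
h: a_k = 0, 4, 8, -34/3, 64/3, -307/6, 2048/15, -491521/1260, …
ICs: h(0) = 0, h′(0) = 4, h′′(0) = 16, h′′′(0) = -68, h′′′′(0) = 512.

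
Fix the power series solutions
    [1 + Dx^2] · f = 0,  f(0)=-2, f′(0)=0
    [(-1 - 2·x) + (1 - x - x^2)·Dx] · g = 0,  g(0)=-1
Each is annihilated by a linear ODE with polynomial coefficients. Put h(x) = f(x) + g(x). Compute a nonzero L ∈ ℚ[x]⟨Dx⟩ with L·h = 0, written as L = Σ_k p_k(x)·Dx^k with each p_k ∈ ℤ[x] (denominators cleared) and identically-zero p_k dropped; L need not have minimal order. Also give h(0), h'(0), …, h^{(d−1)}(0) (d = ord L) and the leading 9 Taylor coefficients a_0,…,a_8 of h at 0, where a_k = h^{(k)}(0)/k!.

f: a_k = -2, 0, 1, 0, -1/12, 0, 1/360, 0, -1/20160, …
g: a_k = -1, -1, -2, -3, -5, -8, -13, -21, -34, …
f+g: L₀ = lclm(L_f,L_g), ord ≤ 2+1.
L = (-19 - 48·x - 31·x^2 - 24·x^3 - 5·x^4 - 2·x^5) + (5 - x - 4·x^2 - 7·x^3 - 6·x^4 - 3·x^5 - x^6)·Dx + (-19 - 48·x - 31·x^2 - 24·x^3 - 5·x^4 - 2·x^5)·Dx^2 + (5 - x - 4·x^2 - 7·x^3 - 6·x^4 - 3·x^5 - x^6)·Dx^3  (order 3).
h: a_k = -3, -1, -1, -3, -61/12, -8, -4679/360, -21, -685441/20160, …
ICs: h(0) = -3, h′(0) = -1, h′′(0) = -2.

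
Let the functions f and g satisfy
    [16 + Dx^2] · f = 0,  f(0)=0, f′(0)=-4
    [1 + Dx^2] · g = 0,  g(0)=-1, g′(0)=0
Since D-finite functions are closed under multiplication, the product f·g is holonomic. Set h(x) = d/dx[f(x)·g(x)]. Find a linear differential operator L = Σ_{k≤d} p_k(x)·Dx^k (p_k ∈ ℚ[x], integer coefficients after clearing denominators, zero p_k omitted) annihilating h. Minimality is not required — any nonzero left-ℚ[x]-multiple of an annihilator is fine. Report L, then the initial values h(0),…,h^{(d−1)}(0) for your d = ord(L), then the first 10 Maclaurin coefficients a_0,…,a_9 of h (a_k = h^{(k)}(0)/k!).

L = 225 + 34·Dx^2 + Dx^4  (order 4).
h: a_k = 4, 0, -38, 0, 421/6, 0, -10039/180, 0, 246601/10080, 0, …
ICs: h(0) = 4, h′(0) = 0, h′′(0) = -76, h′′′(0) = 0.

f: a_k = 0, -4, 0, 32/3, 0, -128/15, 0, 1024/315, 0, -2048/2835, …
g: a_k = -1, 0, 1/2, 0, -1/24, 0, 1/720, 0, -1/40320, 0, …
h₀=f·g: eliminate ⇒ L₀, order ≤ 2·2.
Derive L from L₀ (diff closure).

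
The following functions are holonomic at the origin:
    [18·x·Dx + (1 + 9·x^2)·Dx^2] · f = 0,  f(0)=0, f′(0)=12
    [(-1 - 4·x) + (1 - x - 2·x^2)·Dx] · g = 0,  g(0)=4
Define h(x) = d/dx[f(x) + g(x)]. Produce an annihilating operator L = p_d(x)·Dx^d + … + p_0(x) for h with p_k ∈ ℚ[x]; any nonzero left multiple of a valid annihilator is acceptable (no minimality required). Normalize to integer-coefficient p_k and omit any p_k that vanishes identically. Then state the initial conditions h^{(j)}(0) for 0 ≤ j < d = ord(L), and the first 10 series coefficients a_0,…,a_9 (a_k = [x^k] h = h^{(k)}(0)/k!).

L = (18 - 72·x - 918·x^2 - 1872·x^3 - 4608·x^4 - 1296·x^6) + (-8 - 30·x - 278·x^3 - 1788·x^4 - 3216·x^5 - 324·x^6 - 1296·x^7)·Dx + (1 + 4·x + 24·x^2 + 4·x^3 + 103·x^4 - 300·x^5 - 312·x^6 - 108·x^7 - 216·x^8)·Dx^2  (order 2).
h: a_k = 16, 24, -48, 176, 1392, 1032, -6368, 5472, 91008, 27320, …
ICs: h(0) = 16, h′(0) = 24.

f: a_k = 0, 12, 0, -36, 0, 972/5, 0, -8748/7, 0, 8748, …
g: a_k = 4, 4, 12, 20, 44, 84, 172, 340, 684, 1364, …
L₀ := lclm(L_f,L_g); ord L₀ ≤ 2+1.
Differentiate: ansatz ord ≤ ord L₀ ⇒ L.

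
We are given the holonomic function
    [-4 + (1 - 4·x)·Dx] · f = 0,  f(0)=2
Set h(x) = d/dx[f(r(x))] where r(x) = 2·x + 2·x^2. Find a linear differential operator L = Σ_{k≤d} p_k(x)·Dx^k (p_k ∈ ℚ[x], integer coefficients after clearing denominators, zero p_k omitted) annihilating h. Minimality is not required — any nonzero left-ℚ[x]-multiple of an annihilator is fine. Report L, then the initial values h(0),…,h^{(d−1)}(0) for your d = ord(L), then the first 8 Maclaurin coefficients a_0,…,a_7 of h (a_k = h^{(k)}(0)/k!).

f: a_k = 2, 8, 32, 128, 512, 2048, 8192, 32768, …
h₀=f(r): pull back L_f along r ⇒ L₀.
h=h₀': d/dx-closure on L₀ ⇒ L.
L = (18 + 48·x + 48·x^2) + (-1 + 6·x + 24·x^2 + 16·x^3)·Dx  (order 1).
h: a_k = 16, 288, 3840, 45568, 506880, 5412864, 56197120, 571539456, …
ICs: h(0) = 16.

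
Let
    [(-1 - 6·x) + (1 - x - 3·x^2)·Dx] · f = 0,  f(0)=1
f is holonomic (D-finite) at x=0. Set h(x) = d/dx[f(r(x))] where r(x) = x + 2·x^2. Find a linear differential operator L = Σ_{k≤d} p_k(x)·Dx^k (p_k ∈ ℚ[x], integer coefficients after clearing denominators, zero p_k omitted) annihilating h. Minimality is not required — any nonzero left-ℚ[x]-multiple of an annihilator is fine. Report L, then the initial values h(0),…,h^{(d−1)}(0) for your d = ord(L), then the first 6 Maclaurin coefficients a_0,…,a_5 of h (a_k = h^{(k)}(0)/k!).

f: a_k = 1, 1, 4, 7, 19, 40, …
f∘r: x↦r, Dx↦Dx/r' in L_f ⇒ L₀.
h=h₀': d/dx-closure on L₀ ⇒ L.
L = (12 + 102·x + 366·x^2 + 1008·x^3 + 2808·x^4 + 4320·x^5 + 2880·x^6) + (-1 - 9·x - 21·x^2 + 50·x^3 + 360·x^4 + 792·x^5 + 1008·x^6 + 576·x^7)·Dx  (order 1).
h: a_k = 1, 12, 69, 308, 1380, 6054, …
ICs: h(0) = 1.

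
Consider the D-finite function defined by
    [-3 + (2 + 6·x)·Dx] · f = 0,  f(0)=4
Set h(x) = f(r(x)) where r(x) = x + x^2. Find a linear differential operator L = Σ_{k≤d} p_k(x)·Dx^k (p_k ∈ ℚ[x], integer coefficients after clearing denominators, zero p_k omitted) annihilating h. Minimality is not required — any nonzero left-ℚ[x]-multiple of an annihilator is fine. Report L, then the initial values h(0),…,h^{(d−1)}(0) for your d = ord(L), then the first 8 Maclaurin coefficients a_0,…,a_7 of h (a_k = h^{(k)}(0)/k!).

L = (-3 - 6·x) + (2 + 6·x + 6·x^2)·Dx  (order 1).
h: a_k = 4, 6, 3/2, -9/4, 99/32, -243/64, 999/256, -1377/512, …
ICs: h(0) = 4.

f: a_k = 4, 6, -9/2, 27/4, -405/32, 1701/64, -15309/256, 72171/512, …
f∘r: x↦r, Dx↦Dx/r' in L_f ⇒ L₀.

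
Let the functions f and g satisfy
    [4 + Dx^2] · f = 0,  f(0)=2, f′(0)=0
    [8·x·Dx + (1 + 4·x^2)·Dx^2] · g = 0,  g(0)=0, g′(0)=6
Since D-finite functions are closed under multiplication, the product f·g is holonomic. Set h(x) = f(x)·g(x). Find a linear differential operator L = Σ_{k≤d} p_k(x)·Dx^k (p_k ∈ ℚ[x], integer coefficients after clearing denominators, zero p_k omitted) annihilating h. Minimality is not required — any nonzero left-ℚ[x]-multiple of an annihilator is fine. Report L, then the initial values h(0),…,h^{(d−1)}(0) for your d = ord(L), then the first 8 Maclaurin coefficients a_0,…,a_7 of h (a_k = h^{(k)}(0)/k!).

L = (80 + 832·x^2 + 1408·x^4 + 2048·x^6 + 2048·x^8) + (96·x + 640·x^3 + 1536·x^5 + 2048·x^7)·Dx + (24 + 256·x^2 + 576·x^4 + 1024·x^6 + 1024·x^8)·Dx^2 + (24·x + 160·x^3 + 384·x^5 + 512·x^7)·Dx^3 + (1 + 12·x^2 + 56·x^4 + 128·x^6 + 128·x^8)·Dx^4  (order 4).
h: a_k = 0, 12, 0, -40, 0, 392/5, 0, -20816/105, …
ICs: h(0) = 0, h′(0) = 12, h′′(0) = 0, h′′′(0) = -240.

f: a_k = 2, 0, -4, 0, 4/3, 0, -8/45, 0, …
g: a_k = 0, 6, 0, -8, 0, 96/5, 0, -384/7, …
f·g: L₀ = L_f ⊗_s L_g, ord ≤ 2·2.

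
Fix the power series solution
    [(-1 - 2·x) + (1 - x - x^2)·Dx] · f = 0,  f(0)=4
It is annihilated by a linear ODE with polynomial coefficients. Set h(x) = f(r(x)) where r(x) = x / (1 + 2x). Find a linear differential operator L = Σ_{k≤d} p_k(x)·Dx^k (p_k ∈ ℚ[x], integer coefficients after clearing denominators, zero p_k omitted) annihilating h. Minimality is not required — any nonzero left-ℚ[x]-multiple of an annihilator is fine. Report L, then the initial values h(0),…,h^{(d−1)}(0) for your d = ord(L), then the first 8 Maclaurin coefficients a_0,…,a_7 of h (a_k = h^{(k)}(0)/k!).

f: a_k = 4, 4, 8, 12, 20, 32, 52, 84, …
h₀=f(r): pull back L_f along r ⇒ L₀.
L = (-1 - 4·x) + (1 + 5·x + 7·x^2 + 2·x^3)·Dx  (order 1).
h: a_k = 4, 4, 0, -4, 12, -32, 84, -220, …
ICs: h(0) = 4.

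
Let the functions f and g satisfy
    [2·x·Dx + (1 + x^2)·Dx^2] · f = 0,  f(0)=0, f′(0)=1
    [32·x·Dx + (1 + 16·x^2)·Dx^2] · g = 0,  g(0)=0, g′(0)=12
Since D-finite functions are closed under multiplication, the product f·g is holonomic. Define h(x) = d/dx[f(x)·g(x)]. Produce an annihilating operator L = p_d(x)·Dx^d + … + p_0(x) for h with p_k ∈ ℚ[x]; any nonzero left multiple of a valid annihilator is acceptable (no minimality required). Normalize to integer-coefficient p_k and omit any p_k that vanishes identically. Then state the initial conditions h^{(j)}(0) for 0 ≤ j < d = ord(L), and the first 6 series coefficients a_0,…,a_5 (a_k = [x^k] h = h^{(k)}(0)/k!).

L = (-384·x - 10880·x^3 - 16384·x^5 + 34816·x^7 + 98304·x^9) + (-68 - 3916·x^2 - 19584·x^4 - 14336·x^6 + 121856·x^8 + 147456·x^10)·Dx + (-136·x - 2632·x^3 - 6528·x^5 + 16448·x^7 + 69632·x^9 + 49152·x^11)·Dx^2 + (-1 - 34·x^2 - 305·x^4 + 4880·x^8 + 8704·x^10 + 4096·x^12)·Dx^3  (order 3).
h: a_k = 0, 24, 0, -272, 0, 19144/5, …
ICs: h(0) = 0, h′(0) = 24, h′′(0) = 0.

f: a_k = 0, 1, 0, -1/3, 0, 1/5, …
g: a_k = 0, 12, 0, -64, 0, 3072/5, …
L₀ := L_f ⊗_s L_g (sym. prod.), ord ≤ 4.
h=h₀': d/dx-closure on L₀ ⇒ L.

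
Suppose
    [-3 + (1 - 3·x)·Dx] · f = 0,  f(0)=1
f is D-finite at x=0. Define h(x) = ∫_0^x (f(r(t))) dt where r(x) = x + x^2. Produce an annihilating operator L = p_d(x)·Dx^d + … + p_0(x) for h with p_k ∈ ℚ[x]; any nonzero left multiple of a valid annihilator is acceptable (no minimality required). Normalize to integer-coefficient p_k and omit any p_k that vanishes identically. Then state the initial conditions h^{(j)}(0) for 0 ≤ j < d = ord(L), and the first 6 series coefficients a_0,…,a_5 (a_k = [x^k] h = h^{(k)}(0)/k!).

L = (3 + 6·x)·Dx + (-1 + 3·x + 3·x^2)·Dx^2  (order 2).
h: a_k = 0, 1, 3/2, 4, 45/4, 171/5, …
ICs: h(0) = 0, h′(0) = 1.

f: a_k = 1, 3, 9, 27, 81, 243, …
Substitute x→r, Dx→(1/r')Dx; clear ⇒ L₀.
Integrate: L := L₀·Dx.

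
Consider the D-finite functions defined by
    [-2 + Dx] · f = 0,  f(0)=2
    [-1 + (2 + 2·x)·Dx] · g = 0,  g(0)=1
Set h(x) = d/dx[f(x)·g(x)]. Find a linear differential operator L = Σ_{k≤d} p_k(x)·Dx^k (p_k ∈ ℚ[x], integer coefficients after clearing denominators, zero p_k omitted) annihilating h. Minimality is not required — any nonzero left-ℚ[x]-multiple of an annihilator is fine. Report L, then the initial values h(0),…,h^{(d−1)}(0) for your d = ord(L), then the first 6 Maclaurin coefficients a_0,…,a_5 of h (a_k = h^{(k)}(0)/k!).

f: a_k = 2, 4, 4, 8/3, 4/3, 8/15, …
g: a_k = 1, 1/2, -1/8, 1/16, -5/128, 7/256, …
Product ⇒ symmetric product L₀, ord ≤ 1.
h=h₀': d/dx-closure on L₀ ⇒ L.
L = (23 + 40·x + 16·x^2) + (-10 - 18·x - 8·x^2)·Dx  (order 1).
h: a_k = 5, 23/2, 103/8, 449/48, 1949/384, 1643/768, …
ICs: h(0) = 5.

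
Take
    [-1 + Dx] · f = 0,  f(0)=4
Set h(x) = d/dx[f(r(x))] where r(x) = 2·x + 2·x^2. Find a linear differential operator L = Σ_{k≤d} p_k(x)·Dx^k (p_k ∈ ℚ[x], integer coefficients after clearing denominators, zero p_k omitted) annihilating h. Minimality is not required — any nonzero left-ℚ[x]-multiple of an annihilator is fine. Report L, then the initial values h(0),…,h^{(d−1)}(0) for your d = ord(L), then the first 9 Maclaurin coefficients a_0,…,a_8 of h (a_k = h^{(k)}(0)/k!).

f: a_k = 4, 4, 2, 2/3, 1/6, 1/30, 1/180, 1/1260, 1/10080, …
L₀ from L_f via x↦r, Dx↦r'^{-1}Dx.
Derive L from L₀ (diff closure).
L = (4 + 8·x + 8·x^2) + (-1 - 2·x)·Dx  (order 1).
h: a_k = 8, 32, 64, 320/3, 416/3, 2432/15, 7424/45, 48896/315, 8384/63, …
ICs: h(0) = 8.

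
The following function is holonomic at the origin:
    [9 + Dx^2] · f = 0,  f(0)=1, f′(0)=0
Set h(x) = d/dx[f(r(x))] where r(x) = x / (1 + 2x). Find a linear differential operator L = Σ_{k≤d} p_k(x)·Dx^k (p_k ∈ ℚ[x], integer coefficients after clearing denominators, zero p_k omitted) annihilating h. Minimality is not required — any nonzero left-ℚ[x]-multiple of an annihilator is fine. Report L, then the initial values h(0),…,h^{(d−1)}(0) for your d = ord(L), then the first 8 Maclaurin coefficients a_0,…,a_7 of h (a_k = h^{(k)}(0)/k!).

f: a_k = 1, 0, -9/2, 0, 27/8, 0, -81/80, 0, …
L₀ from L_f via x↦r, Dx↦r'^{-1}Dx.
Differentiate: ansatz ord ≤ ord L₀ ⇒ L.
L = (33 + 96·x + 96·x^2) + (12 + 72·x + 144·x^2 + 96·x^3)·Dx + (1 + 8·x + 24·x^2 + 32·x^3 + 16·x^4)·Dx^2  (order 2).
h: a_k = 0, -9, 54, -405/2, 585, -54243/40, 47061/20, -188955/112, …
ICs: h(0) = 0, h′(0) = -9.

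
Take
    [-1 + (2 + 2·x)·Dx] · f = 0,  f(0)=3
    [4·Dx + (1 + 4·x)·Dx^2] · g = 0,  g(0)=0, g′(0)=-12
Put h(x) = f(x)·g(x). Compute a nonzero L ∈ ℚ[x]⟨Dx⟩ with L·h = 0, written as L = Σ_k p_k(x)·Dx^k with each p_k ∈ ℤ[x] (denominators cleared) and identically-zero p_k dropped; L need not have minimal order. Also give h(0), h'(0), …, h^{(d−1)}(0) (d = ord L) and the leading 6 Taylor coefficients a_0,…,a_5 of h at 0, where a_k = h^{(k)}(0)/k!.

f: a_k = 3, 3/2, -3/8, 3/16, -15/128, 21/256, …
g: a_k = 0, -12, 24, -64, 192, -3072/5, …
Product ⇒ symmetric product L₀, ord ≤ 2.
L = (-5 + 4·x) + (12 + 12·x)·Dx + (4 + 24·x + 36·x^2 + 16·x^3)·Dx^2  (order 2).
h: a_k = 0, -36, 54, -303/2, 1875/4, -244047/160, …
ICs: h(0) = 0, h′(0) = -36.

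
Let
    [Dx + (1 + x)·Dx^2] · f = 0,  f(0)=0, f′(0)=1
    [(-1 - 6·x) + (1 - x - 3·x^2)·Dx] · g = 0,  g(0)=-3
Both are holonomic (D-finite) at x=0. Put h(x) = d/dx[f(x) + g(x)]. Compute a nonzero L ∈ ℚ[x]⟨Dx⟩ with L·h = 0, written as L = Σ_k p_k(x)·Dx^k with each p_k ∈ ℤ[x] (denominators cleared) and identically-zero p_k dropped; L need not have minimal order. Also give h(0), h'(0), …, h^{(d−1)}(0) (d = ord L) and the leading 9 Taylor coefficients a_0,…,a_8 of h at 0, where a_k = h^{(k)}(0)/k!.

f: a_k = 0, 1, -1/2, 1/3, -1/4, 1/5, -1/6, 1/7, -1/8, …
g: a_k = -3, -3, -12, -21, -57, -120, -291, -651, -1524, …
f+g: L₀ = lclm(L_f,L_g), ord ≤ 2+1.
Differentiate: ansatz ord ≤ ord L₀ ⇒ L.
L = (-58 - 350·x - 636·x^2 - 756·x^3 - 324·x^4) + (-40 - 364·x - 976·x^2 - 1632·x^3 - 1530·x^4 - 540·x^5)·Dx + (9 + 31·x + 27·x^2 - 115·x^3 - 345·x^4 - 333·x^5 - 108·x^6)·Dx^2  (order 2).
h: a_k = -2, -25, -62, -229, -599, -1747, -4556, -12193, -31292, …
ICs: h(0) = -2, h′(0) = -25.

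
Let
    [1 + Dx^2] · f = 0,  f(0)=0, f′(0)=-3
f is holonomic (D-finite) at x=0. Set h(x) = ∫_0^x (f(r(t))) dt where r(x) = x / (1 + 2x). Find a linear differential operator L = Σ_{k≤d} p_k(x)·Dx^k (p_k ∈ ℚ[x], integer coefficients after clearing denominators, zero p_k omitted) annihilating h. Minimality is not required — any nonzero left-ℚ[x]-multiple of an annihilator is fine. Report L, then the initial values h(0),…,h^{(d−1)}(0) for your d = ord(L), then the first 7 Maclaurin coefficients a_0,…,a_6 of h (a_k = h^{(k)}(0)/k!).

L = Dx + (4 + 24·x + 48·x^2 + 32·x^3)·Dx^2 + (1 + 8·x + 24·x^2 + 32·x^3 + 16·x^4)·Dx^3  (order 3).
h: a_k = 0, 0, -3/2, 2, -23/8, 21/5, -1441/240, …
ICs: h(0) = 0, h′(0) = 0, h′′(0) = -3.

f: a_k = 0, -3, 0, 1/2, 0, -1/40, 0, …
Change of var in L_f (x↦r) gives L₀.
∫: right-multiply L₀ by Dx.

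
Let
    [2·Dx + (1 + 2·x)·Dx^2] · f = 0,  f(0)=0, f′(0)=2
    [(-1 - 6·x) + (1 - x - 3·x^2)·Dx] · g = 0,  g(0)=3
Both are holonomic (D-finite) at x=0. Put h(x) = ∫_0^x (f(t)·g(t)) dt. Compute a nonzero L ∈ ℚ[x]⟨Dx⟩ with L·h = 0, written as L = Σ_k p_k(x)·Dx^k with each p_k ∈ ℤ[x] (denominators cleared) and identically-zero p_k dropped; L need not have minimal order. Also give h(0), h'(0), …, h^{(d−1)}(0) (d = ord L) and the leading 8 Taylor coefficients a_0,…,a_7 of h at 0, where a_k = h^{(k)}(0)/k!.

f: a_k = 0, 2, -2, 8/3, -4, 32/5, -32/3, 128/7, …
g: a_k = 3, 3, 12, 21, 57, 120, 291, 651, …
Product ⇒ symmetric product L₀, ord ≤ 2.
h=∫h₀ ⇒ L = L₀·Dx.
L = (8 + 24·x)·Dx + (18·x + 30·x^2)·Dx^2 + (-1 - x + 5·x^2 + 6·x^3)·Dx^3  (order 3).
h: a_k = 0, 0, 3, 0, 13/2, 14/5, 278/15, 606/35, …
ICs: h(0) = 0, h′(0) = 0, h′′(0) = 6.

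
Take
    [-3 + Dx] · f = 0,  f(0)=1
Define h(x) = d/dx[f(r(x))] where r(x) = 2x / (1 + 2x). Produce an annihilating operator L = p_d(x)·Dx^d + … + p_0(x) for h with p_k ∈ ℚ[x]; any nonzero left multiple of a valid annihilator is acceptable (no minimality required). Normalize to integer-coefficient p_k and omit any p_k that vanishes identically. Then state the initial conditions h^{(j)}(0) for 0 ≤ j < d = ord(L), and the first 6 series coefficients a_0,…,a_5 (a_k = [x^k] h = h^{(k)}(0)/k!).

f: a_k = 1, 3, 9/2, 9/2, 27/8, 81/40, …
h₀=f(r): pull back L_f along r ⇒ L₀.
h₀' ⇒ L via d/dx closure of L₀.
L = (2 - 8·x) + (-1 - 4·x - 4·x^2)·Dx  (order 1).
h: a_k = 6, 12, -36, 24, 84, -1656/5, …
ICs: h(0) = 6.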